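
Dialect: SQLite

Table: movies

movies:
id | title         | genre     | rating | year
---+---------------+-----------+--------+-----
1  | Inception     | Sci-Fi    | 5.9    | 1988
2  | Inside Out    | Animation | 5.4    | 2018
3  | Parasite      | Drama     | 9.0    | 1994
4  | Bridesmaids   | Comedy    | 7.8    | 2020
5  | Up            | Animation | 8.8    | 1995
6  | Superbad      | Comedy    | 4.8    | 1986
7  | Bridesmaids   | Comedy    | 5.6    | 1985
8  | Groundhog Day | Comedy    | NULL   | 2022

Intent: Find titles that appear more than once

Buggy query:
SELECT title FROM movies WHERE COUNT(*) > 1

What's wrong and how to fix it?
Bug: COUNT(*) is an aggregate and cannot be used in WHERE

Fix: GROUP BY title, then filter groups with HAVING COUNT(*) > 1

Corrected query:
SELECT title FROM movies GROUP BY title HAVING COUNT(*) > 1

Result:
title      
-----------
Bridesmaids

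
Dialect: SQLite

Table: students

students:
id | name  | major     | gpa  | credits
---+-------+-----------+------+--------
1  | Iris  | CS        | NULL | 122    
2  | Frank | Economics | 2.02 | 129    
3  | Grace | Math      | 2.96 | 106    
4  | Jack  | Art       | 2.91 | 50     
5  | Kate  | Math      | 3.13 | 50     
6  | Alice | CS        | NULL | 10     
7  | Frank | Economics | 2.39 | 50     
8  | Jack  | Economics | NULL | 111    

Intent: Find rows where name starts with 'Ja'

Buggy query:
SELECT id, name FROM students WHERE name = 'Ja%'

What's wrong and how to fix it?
Bug: '=' compares the literal string including the % character; pattern matching needs LIKE

Fix: Replace '=' with LIKE so 'Ja%' is treated as a pattern

Corrected query:
SELECT id, name FROM students WHERE name LIKE 'Ja%'

Result:
id | name
---+-----
4  | Jack
8  | Jack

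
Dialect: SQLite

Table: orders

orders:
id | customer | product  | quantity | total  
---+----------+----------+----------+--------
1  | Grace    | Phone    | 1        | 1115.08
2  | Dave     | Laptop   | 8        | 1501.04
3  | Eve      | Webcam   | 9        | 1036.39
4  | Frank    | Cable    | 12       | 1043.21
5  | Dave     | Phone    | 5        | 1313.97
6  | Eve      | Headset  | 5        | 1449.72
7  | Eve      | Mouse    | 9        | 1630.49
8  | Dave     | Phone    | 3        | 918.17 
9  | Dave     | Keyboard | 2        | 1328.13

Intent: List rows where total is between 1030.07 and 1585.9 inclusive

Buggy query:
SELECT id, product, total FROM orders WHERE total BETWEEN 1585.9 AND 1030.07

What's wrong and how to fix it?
Bug: BETWEEN expects the lower bound first; with 1585.9 AND 1030.07 the range is empty

Fix: Write BETWEEN 1030.07 AND 1585.9

Corrected query:
SELECT id, product, total FROM orders WHERE total BETWEEN 1030.07 AND 1585.9

Result:
id | product  | total  
---+----------+--------
1  | Phone    | 1115.08
2  | Laptop   | 1501.04
3  | Webcam   | 1036.39
4  | Cable    | 1043.21
5  | Phone    | 1313.97
6  | Headset  | 1449.72
9  | Keyboard | 1328.13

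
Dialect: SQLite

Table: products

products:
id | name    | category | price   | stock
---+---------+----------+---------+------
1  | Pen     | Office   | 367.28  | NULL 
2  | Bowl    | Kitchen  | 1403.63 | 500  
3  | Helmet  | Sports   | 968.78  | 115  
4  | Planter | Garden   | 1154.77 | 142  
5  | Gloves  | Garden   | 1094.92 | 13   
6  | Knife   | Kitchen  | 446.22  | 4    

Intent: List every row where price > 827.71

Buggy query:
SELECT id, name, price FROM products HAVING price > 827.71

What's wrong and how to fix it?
Bug: This is a non-aggregate query (no GROUP BY, no aggregates), so in SQLite the HAVING clause is invalid here; a row-level condition belongs in WHERE

Fix: Replace HAVING with WHERE since the condition applies to individual rows

Corrected query:
SELECT id, name, price FROM products WHERE price > 827.71

Result:
id | name    | price  
---+---------+--------
2  | Bowl    | 1403.63
3  | Helmet  | 968.78 
4  | Planter | 1154.77
5  | Gloves  | 1094.92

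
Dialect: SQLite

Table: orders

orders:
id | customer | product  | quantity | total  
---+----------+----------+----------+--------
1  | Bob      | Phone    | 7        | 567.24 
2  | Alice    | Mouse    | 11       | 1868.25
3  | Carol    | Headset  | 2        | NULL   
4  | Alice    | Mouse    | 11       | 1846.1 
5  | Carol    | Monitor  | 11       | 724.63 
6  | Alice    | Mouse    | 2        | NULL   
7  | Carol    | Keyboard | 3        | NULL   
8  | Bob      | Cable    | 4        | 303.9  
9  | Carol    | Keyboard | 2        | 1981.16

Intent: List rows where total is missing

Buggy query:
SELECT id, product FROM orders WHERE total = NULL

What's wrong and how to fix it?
Bug: Comparing to NULL with '=' never matches; NULL = NULL is unknown, not true

Fix: Replace '= NULL' with 'IS NULL'

Corrected query:
SELECT id, product FROM orders WHERE total IS NULL

Result:
id | product 
---+---------
3  | Headset 
6  | Mouse   
7  | Keyboard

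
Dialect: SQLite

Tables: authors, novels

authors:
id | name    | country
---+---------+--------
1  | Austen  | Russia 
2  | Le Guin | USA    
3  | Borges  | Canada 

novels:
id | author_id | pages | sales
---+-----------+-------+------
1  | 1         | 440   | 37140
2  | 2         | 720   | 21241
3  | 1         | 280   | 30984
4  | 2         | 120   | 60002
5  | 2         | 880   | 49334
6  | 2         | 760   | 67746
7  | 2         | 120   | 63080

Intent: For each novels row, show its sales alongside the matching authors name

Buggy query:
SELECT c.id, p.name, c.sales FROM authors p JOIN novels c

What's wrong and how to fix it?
Bug: JOIN with no ON clause produces a cartesian product; every novels row pairs with every authors row

Fix: Add ON c.author_id = p.id to the JOIN

Corrected query:
SELECT c.id, p.name, c.sales FROM authors p JOIN novels c ON c.author_id = p.id

Result:
id | name    | sales
---+---------+------
1  | Austen  | 37140
2  | Le Guin | 21241
3  | Austen  | 30984
4  | Le Guin | 60002
5  | Le Guin | 49334
6  | Le Guin | 67746
7  | Le Guin | 63080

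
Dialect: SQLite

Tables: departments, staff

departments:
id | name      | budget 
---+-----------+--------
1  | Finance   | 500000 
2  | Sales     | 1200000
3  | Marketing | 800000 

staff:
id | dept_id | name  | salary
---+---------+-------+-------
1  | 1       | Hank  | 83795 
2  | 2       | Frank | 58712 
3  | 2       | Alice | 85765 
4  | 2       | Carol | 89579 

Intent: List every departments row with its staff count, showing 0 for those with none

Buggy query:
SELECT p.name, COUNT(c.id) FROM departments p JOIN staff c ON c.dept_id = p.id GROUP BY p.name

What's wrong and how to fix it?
Bug: An inner join excludes parents with zero children

Fix: Use LEFT JOIN so parents without children still appear (COUNT(c.id) gives 0)

Corrected query:
SELECT p.name, COUNT(c.id) FROM departments p LEFT JOIN staff c ON c.dept_id = p.id GROUP BY p.name

Result:
name      | COUNT(c.id)
----------+------------
Finance   | 1          
Marketing | 0          
Sales     | 3          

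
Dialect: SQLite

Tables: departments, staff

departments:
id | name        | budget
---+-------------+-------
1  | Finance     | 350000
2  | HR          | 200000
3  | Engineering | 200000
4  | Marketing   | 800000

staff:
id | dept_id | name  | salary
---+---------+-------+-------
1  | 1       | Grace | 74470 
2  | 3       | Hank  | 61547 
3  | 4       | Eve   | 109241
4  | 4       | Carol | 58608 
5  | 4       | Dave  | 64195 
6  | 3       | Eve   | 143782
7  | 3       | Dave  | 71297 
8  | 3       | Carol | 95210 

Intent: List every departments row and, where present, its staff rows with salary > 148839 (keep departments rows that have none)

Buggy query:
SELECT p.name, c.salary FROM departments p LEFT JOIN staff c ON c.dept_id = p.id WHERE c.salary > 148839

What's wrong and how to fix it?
Bug: Filtering c.salary in WHERE discards the NULL rows produced by LEFT JOIN, turning it into an inner join

Fix: Move the right-table condition into the ON clause so unmatched parents are kept

Corrected query:
SELECT p.name, c.salary FROM departments p LEFT JOIN staff c ON c.dept_id = p.id AND c.salary > 148839

Result:
name        | salary
------------+-------
Finance     | NULL  
HR          | NULL  
Engineering | NULL  
Marketing   | NULL  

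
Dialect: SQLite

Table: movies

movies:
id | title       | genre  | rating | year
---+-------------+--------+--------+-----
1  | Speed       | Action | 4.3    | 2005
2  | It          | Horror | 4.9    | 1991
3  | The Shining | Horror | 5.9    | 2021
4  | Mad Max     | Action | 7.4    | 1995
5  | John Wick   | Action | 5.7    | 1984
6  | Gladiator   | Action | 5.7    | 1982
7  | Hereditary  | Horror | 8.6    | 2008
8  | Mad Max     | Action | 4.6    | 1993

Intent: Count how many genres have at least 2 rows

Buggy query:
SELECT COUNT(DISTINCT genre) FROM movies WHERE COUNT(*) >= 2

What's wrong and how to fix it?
Bug: WHERE filters individual rows, not groups, so a group-level COUNT is invalid there

Fix: Use a subquery that GROUPs and filters with HAVING, then count its rows

Corrected query:
SELECT COUNT(*) FROM (SELECT genre FROM movies GROUP BY genre HAVING COUNT(*) >= 2)

Result:
COUNT(*)
--------
2       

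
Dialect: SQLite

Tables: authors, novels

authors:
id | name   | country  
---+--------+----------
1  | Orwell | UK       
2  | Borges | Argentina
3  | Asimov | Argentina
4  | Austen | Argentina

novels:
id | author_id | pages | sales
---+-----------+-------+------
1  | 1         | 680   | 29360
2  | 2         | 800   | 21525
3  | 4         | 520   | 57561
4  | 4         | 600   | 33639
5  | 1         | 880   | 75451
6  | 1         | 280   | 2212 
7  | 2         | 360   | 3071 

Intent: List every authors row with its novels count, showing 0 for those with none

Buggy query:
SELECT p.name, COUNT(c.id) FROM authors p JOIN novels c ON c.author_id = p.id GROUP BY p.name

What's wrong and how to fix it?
Bug: An inner join excludes parents with zero children

Fix: Switch to LEFT JOIN to retain unmatched parent rows

Corrected query:
SELECT p.name, COUNT(c.id) FROM authors p LEFT JOIN novels c ON c.author_id = p.id GROUP BY p.name

Result:
name   | COUNT(c.id)
-------+------------
Asimov | 0          
Austen | 2          
Borges | 2          
Orwell | 3          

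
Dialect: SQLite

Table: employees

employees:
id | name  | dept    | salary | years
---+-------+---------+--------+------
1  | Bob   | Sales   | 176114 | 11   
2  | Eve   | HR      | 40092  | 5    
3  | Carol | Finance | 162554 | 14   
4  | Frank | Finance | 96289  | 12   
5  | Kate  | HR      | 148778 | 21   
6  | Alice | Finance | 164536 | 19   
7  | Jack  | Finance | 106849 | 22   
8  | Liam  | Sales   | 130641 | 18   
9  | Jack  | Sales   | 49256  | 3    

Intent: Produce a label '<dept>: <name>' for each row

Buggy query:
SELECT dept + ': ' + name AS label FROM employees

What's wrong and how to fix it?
Bug: SQLite uses || for string concatenation; + coerces text to numbers (yielding 0)

Fix: Replace + with || to concatenate text

Corrected query:
SELECT dept || ': ' || name AS label FROM employees

Result:
label         
--------------
Sales: Bob    
HR: Eve       
Finance: Carol
Finance: Frank
HR: Kate      
Finance: Alice
Finance: Jack 
Sales: Liam   
Sales: Jack   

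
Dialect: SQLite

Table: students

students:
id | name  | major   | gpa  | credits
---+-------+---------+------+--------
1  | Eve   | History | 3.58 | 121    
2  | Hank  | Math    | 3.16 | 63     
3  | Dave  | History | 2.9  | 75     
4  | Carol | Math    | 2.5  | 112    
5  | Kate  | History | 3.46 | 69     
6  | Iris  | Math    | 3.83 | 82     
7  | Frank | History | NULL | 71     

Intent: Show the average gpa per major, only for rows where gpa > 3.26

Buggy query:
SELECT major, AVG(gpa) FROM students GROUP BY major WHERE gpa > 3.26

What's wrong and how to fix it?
Bug: WHERE cannot follow GROUP BY

Fix: Move the WHERE clause before GROUP BY

Corrected query:
SELECT major, AVG(gpa) FROM students WHERE gpa > 3.26 GROUP BY major

Result:
major   | AVG(gpa)
--------+---------
History | 3.52    
Math    | 3.83    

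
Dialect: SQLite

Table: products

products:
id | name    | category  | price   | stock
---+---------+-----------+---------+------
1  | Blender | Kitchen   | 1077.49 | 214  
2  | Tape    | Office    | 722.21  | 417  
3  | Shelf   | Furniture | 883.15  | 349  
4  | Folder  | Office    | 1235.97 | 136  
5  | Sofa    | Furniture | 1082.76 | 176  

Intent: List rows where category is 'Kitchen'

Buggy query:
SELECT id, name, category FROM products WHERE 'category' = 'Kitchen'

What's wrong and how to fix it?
Bug: 'category' in single quotes is a string literal, not the column; the comparison is literal-vs-literal and never true

Fix: Reference the column as category without single quotes

Corrected query:
SELECT id, name, category FROM products WHERE category = 'Kitchen'

Result:
id | name    | category
---+---------+---------
1  | Blender | Kitchen 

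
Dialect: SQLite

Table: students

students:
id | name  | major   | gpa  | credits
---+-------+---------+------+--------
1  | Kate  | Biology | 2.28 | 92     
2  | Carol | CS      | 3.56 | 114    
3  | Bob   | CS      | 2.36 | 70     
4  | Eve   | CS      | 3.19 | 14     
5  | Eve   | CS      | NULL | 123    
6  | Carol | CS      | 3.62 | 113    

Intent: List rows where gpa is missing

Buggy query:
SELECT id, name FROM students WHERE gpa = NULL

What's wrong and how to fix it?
Bug: Comparing to NULL with '=' never matches; NULL = NULL is unknown, not true

Fix: Replace '= NULL' with 'IS NULL'

Corrected query:
SELECT id, name FROM students WHERE gpa IS NULL

Result:
id | name
---+-----
5  | Eve 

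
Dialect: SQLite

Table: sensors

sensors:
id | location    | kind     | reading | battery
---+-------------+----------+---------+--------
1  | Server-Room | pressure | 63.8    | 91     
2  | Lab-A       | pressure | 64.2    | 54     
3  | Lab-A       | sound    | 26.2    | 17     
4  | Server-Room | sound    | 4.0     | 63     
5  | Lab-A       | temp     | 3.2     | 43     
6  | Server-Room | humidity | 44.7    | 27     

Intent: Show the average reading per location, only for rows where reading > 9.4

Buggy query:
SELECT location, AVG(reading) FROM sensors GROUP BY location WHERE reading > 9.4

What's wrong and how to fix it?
Bug: Row-level WHERE must come before GROUP BY in the clause order

Fix: Move the WHERE clause before GROUP BY

Corrected query:
SELECT location, AVG(reading) FROM sensors WHERE reading > 9.4 GROUP BY location

Result:
location    | AVG(reading)
------------+-------------
Lab-A       | 45.2        
Server-Room | 54.25       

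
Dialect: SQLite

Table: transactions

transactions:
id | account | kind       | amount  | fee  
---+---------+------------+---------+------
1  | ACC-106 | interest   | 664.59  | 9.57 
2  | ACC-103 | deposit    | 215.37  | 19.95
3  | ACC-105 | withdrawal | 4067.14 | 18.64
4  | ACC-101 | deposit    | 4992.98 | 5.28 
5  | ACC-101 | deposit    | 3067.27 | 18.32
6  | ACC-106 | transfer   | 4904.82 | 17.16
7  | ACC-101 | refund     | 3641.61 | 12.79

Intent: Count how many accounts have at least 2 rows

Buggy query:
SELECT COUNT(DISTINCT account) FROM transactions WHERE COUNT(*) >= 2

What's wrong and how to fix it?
Bug: WHERE filters individual rows, not groups, so a group-level COUNT is invalid there

Fix: Group first with HAVING COUNT(*) >= 2, then COUNT the resulting groups

Corrected query:
SELECT COUNT(*) FROM (SELECT account FROM transactions GROUP BY account HAVING COUNT(*) >= 2)

Result:
COUNT(*)
--------
2       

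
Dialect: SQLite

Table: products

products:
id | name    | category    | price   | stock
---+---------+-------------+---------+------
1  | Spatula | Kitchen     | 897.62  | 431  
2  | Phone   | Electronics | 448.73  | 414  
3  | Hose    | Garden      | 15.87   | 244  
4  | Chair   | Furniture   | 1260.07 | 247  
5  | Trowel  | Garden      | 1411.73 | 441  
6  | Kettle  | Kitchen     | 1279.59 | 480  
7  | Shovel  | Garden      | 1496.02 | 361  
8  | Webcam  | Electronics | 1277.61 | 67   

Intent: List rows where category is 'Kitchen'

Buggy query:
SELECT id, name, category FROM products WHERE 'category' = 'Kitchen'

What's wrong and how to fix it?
Bug: Single quotes denote string literals in SQL; the column name is being compared as a constant string

Fix: Reference the column as category without single quotes

Corrected query:
SELECT id, name, category FROM products WHERE category = 'Kitchen'

Result:
id | name    | category
---+---------+---------
1  | Spatula | Kitchen 
6  | Kettle  | Kitchen 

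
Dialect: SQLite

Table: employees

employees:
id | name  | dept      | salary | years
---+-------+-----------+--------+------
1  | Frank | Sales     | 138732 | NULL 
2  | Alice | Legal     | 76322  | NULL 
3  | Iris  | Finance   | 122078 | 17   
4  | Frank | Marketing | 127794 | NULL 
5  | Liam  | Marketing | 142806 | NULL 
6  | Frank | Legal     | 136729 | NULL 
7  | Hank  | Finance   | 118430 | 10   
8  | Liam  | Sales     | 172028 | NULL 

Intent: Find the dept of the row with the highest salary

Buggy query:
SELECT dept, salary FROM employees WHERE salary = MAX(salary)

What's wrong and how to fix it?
Bug: WHERE is evaluated per row; an aggregate over the whole table isn't defined there

Fix: Use a subquery: WHERE salary = (SELECT MAX(salary) FROM employees)

Corrected query:
SELECT dept, salary FROM employees WHERE salary = (SELECT MAX(salary) FROM employees)

Result:
dept  | salary
------+-------
Sales | 172028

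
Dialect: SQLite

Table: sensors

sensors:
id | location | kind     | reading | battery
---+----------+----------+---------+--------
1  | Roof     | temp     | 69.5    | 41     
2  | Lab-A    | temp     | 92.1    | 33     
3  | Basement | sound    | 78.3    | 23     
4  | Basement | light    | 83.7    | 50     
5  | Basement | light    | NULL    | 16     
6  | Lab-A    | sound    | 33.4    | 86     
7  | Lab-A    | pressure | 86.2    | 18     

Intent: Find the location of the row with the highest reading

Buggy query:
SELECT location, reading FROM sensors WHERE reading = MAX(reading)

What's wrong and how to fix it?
Bug: WHERE is evaluated per row; an aggregate over the whole table isn't defined there

Fix: Use a subquery: WHERE reading = (SELECT MAX(reading) FROM sensors)

Corrected query:
SELECT location, reading FROM sensors WHERE reading = (SELECT MAX(reading) FROM sensors)

Result:
location | reading
---------+--------
Lab-A    | 92.1   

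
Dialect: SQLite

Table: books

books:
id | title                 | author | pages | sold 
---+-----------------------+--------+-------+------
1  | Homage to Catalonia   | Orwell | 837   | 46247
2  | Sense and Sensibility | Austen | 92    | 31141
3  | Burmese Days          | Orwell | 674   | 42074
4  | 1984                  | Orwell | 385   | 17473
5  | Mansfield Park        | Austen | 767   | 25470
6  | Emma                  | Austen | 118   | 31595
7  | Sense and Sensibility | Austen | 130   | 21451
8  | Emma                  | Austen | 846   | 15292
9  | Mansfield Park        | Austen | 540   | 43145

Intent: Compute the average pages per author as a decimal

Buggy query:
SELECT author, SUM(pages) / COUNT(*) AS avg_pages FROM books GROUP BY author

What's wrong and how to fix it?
Bug: SUM(pages) and COUNT(*) are both integers; the division truncates the fractional part

Fix: Cast one side to REAL so the division keeps the fractional part

Corrected query:
SELECT author, SUM(pages) * 1.0 / COUNT(*) AS avg_pages FROM books GROUP BY author

Result:
author | avg_pages
-------+----------
Austen | 415.5    
Orwell | 632      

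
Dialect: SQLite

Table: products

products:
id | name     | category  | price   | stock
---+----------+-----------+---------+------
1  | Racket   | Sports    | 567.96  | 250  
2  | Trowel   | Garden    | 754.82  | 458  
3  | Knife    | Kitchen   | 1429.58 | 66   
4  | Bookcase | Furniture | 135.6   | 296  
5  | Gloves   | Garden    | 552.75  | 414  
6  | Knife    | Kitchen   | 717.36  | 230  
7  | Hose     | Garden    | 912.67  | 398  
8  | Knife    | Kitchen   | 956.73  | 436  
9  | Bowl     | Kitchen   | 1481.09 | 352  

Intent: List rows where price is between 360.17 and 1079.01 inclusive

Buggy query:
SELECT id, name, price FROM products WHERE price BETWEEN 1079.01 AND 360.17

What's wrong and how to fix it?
Bug: The bounds are reversed; BETWEEN a AND b requires a <= b to match anything

Fix: Swap the bounds so the smaller value comes first

Corrected query:
SELECT id, name, price FROM products WHERE price BETWEEN 360.17 AND 1079.01

Result:
id | name   | price 
---+--------+-------
1  | Racket | 567.96
2  | Trowel | 754.82
5  | Gloves | 552.75
6  | Knife  | 717.36
7  | Hose   | 912.67
8  | Knife  | 956.73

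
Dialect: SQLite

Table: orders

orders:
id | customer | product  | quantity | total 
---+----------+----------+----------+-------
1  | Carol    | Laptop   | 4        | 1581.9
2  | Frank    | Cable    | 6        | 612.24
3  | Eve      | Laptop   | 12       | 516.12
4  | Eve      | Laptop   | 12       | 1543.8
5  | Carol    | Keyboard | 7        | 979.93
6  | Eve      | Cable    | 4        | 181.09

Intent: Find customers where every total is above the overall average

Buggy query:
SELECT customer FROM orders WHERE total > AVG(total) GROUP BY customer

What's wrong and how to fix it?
Bug: AVG() is an aggregate; it can't sit directly in WHERE

Fix: Use a subquery for AVG and a HAVING MIN(...) filter so the condition holds for every row in the group

Corrected query:
SELECT customer FROM orders GROUP BY customer HAVING MIN(total) > (SELECT AVG(total) FROM orders)

Result:
customer
--------
Carol   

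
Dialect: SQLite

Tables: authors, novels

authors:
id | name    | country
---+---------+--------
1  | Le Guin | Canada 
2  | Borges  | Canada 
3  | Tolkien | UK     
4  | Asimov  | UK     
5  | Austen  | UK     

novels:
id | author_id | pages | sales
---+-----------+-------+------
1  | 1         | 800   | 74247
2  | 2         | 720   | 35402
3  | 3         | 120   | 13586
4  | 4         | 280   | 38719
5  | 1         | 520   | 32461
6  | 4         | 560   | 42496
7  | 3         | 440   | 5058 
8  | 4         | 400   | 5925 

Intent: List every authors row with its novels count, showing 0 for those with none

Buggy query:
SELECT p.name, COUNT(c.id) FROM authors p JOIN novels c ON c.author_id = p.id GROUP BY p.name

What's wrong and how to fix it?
Bug: An inner join excludes parents with zero children

Fix: Use LEFT JOIN so parents without children still appear (COUNT(c.id) gives 0)

Corrected query:
SELECT p.name, COUNT(c.id) FROM authors p LEFT JOIN novels c ON c.author_id = p.id GROUP BY p.name

Result:
name    | COUNT(c.id)
--------+------------
Asimov  | 3          
Austen  | 0          
Borges  | 1          
Le Guin | 2          
Tolkien | 2          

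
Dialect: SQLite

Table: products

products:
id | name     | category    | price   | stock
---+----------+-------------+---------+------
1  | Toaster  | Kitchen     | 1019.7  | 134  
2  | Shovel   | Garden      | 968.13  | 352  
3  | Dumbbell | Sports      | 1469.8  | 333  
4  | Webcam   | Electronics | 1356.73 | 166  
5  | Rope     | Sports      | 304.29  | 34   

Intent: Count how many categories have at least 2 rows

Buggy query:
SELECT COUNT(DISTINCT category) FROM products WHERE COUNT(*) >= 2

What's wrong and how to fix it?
Bug: COUNT(*) cannot appear in WHERE; the per-group count doesn't exist yet

Fix: Use a subquery that GROUPs and filters with HAVING, then count its rows

Corrected query:
SELECT COUNT(*) FROM (SELECT category FROM products GROUP BY category HAVING COUNT(*) >= 2)

Result:
COUNT(*)
--------
1       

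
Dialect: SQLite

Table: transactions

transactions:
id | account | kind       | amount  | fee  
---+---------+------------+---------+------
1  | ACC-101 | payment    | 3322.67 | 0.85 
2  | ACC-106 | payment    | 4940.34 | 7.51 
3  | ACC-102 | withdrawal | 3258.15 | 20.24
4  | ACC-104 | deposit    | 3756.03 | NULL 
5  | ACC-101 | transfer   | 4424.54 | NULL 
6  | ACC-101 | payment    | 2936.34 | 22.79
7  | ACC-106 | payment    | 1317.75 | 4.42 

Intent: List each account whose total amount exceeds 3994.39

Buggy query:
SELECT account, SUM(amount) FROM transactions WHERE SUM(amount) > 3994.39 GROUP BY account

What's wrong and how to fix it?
Bug: WHERE runs before GROUP BY, so aggregates aren't available there

Fix: Move the aggregate condition to a HAVING clause

Corrected query:
SELECT account, SUM(amount) FROM transactions GROUP BY account HAVING SUM(amount) > 3994.39

Result:
account | SUM(amount)
--------+------------
ACC-101 | 10683.55   
ACC-106 | 6258.09    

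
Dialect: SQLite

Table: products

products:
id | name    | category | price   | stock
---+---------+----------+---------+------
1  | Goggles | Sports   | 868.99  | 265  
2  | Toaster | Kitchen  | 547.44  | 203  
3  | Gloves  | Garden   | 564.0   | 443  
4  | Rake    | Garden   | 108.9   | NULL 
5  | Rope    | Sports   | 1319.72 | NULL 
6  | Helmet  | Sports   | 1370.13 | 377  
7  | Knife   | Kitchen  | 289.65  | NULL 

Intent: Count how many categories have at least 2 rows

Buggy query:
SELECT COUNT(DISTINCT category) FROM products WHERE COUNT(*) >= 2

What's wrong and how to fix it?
Bug: WHERE filters individual rows, not groups, so a group-level COUNT is invalid there

Fix: Use a subquery that GROUPs and filters with HAVING, then count its rows

Corrected query:
SELECT COUNT(*) FROM (SELECT category FROM products GROUP BY category HAVING COUNT(*) >= 2)

Result:
COUNT(*)
--------
3       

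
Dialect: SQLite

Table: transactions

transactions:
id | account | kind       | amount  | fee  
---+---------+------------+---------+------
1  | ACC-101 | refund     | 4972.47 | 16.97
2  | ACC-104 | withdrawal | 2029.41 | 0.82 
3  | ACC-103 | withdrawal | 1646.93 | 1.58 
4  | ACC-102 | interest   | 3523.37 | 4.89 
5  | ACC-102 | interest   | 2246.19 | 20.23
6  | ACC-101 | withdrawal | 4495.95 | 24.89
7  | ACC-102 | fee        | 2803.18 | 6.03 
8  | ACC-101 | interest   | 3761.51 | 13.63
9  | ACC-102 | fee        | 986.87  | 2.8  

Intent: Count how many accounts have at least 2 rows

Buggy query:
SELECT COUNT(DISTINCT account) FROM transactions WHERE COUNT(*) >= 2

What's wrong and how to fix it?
Bug: COUNT(*) cannot appear in WHERE; the per-group count doesn't exist yet

Fix: Group first with HAVING COUNT(*) >= 2, then COUNT the resulting groups

Corrected query:
SELECT COUNT(*) FROM (SELECT account FROM transactions GROUP BY account HAVING COUNT(*) >= 2)

Result:
COUNT(*)
--------
2       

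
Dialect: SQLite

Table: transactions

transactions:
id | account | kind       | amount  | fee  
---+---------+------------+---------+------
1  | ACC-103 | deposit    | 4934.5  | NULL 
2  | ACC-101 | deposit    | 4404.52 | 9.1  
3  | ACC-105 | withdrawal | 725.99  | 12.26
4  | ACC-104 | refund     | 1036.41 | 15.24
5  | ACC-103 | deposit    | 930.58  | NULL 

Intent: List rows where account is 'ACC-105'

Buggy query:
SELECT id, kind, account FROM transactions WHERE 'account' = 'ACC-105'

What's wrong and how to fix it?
Bug: Single quotes denote string literals in SQL; the column name is being compared as a constant string

Fix: Reference the column as account without single quotes

Corrected query:
SELECT id, kind, account FROM transactions WHERE account = 'ACC-105'

Result:
id | kind       | account
---+------------+--------
3  | withdrawal | ACC-105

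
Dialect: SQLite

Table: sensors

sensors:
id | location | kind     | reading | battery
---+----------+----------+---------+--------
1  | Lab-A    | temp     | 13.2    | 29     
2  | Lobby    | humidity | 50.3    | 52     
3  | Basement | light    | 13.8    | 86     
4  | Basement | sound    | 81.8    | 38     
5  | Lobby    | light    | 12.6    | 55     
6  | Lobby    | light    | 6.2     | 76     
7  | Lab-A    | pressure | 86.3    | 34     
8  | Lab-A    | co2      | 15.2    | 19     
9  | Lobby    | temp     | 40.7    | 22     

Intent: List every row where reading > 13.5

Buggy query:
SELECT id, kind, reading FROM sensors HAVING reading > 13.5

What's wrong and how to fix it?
Bug: This is a non-aggregate query (no GROUP BY, no aggregates), so in SQLite the HAVING clause is invalid here; a row-level condition belongs in WHERE

Fix: Use WHERE for row-level filtering

Corrected query:
SELECT id, kind, reading FROM sensors WHERE reading > 13.5

Result:
id | kind     | reading
---+----------+--------
2  | humidity | 50.3   
3  | light    | 13.8   
4  | sound    | 81.8   
7  | pressure | 86.3   
8  | co2      | 15.2   
9  | temp     | 40.7   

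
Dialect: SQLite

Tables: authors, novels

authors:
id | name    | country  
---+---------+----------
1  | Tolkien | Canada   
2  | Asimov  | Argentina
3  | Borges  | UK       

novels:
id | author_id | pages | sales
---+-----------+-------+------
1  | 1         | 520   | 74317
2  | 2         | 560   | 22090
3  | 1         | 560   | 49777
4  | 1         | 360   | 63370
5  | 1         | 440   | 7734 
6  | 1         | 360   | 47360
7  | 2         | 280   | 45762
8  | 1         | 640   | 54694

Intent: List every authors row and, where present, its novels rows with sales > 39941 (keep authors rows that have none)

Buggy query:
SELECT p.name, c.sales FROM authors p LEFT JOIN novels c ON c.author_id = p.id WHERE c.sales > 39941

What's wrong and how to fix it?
Bug: A WHERE condition on the right-hand table after LEFT JOIN drops unmatched parents

Fix: Put 'c.sales > 39941' in the JOIN's ON clause instead of WHERE

Corrected query:
SELECT p.name, c.sales FROM authors p LEFT JOIN novels c ON c.author_id = p.id AND c.sales > 39941

Result:
name    | sales
--------+------
Tolkien | 47360
Tolkien | 49777
Tolkien | 54694
Tolkien | 63370
Tolkien | 74317
Asimov  | 45762
Borges  | NULL 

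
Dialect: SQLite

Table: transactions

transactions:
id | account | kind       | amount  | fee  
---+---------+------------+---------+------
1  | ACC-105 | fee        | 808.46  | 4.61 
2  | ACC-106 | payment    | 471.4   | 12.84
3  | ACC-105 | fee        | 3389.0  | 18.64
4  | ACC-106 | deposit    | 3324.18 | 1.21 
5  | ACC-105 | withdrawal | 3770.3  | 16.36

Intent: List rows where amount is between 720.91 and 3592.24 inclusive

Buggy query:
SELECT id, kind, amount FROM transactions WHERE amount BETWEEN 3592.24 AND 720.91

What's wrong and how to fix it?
Bug: BETWEEN expects the lower bound first; with 3592.24 AND 720.91 the range is empty

Fix: Write BETWEEN 720.91 AND 3592.24

Corrected query:
SELECT id, kind, amount FROM transactions WHERE amount BETWEEN 720.91 AND 3592.24

Result:
id | kind    | amount 
---+---------+--------
1  | fee     | 808.46 
3  | fee     | 3389   
4  | deposit | 3324.18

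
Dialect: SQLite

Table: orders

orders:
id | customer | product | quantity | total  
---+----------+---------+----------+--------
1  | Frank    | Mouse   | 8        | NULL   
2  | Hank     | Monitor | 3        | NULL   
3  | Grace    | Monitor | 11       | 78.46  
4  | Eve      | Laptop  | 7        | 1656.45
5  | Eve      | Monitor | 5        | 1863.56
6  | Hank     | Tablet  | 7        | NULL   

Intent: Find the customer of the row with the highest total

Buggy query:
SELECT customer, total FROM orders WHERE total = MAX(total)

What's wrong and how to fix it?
Bug: MAX(total) is an aggregate and cannot be used directly in WHERE

Fix: Use a subquery: WHERE total = (SELECT MAX(total) FROM orders)

Corrected query:
SELECT customer, total FROM orders WHERE total = (SELECT MAX(total) FROM orders)

Result:
customer | total  
---------+--------
Eve      | 1863.56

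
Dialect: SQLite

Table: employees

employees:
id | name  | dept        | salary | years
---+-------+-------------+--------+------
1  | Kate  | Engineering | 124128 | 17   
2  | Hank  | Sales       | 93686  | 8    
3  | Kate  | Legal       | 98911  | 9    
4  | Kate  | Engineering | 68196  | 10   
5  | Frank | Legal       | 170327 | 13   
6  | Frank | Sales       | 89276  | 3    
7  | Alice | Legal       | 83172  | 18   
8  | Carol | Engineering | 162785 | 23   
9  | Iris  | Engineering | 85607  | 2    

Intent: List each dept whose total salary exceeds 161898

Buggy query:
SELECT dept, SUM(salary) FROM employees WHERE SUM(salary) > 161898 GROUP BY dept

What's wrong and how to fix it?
Bug: SUM(salary) is an aggregate, but WHERE filters rows before aggregation

Fix: Move the aggregate condition to a HAVING clause

Corrected query:
SELECT dept, SUM(salary) FROM employees GROUP BY dept HAVING SUM(salary) > 161898

Result:
dept        | SUM(salary)
------------+------------
Engineering | 440716     
Legal       | 352410     
Sales       | 182962     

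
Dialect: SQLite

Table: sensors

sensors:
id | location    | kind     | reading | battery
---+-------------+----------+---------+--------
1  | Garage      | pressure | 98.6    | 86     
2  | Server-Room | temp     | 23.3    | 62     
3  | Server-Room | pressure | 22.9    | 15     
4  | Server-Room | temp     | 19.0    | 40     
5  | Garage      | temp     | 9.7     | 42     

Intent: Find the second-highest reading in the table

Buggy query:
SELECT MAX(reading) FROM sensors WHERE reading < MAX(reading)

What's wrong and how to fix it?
Bug: The inner MAX is an aggregate inside WHERE, which is not allowed

Fix: Compute the overall MAX in a subquery, then take MAX of rows below it

Corrected query:
SELECT MAX(reading) FROM sensors WHERE reading < (SELECT MAX(reading) FROM sensors)

Result:
MAX(reading)
------------
23.3        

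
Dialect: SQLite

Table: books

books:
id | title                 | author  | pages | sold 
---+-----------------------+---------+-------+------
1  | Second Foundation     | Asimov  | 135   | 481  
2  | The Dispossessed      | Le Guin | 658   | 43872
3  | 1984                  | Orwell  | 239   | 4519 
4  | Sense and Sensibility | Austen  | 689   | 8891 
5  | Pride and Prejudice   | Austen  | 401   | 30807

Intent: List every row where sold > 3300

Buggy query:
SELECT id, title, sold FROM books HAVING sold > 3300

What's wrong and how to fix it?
Bug: This is a non-aggregate query (no GROUP BY, no aggregates), so in SQLite the HAVING clause is invalid here; a row-level condition belongs in WHERE

Fix: Use WHERE for row-level filtering

Corrected query:
SELECT id, title, sold FROM books WHERE sold > 3300

Result:
id | title                 | sold 
---+-----------------------+------
2  | The Dispossessed      | 43872
3  | 1984                  | 4519 
4  | Sense and Sensibility | 8891 
5  | Pride and Prejudice   | 30807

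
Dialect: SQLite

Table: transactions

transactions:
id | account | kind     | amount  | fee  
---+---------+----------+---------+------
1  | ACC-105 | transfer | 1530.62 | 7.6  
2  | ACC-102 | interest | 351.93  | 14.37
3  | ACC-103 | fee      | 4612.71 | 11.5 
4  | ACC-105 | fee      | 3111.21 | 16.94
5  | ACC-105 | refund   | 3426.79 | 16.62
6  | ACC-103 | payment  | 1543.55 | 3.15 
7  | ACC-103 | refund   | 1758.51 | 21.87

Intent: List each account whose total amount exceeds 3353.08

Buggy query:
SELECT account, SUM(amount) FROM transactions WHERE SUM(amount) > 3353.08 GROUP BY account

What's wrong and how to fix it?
Bug: SUM(amount) is an aggregate, but WHERE filters rows before aggregation

Fix: Use HAVING (which filters groups after aggregation) instead of WHERE

Corrected query:
SELECT account, SUM(amount) FROM transactions GROUP BY account HAVING SUM(amount) > 3353.08

Result:
account | SUM(amount)
--------+------------
ACC-103 | 7914.77    
ACC-105 | 8068.62    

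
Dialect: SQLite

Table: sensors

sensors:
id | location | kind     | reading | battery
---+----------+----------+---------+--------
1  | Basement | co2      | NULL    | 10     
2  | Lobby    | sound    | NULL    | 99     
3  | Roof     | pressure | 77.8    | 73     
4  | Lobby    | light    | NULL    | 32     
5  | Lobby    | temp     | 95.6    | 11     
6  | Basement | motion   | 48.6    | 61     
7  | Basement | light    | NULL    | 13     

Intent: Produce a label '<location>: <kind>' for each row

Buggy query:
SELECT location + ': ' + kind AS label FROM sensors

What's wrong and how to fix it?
Bug: '+' is numeric addition; on text columns SQLite converts them to 0 instead of concatenating

Fix: Replace + with || to concatenate text

Corrected query:
SELECT location || ': ' || kind AS label FROM sensors

Result:
label           
----------------
Basement: co2   
Lobby: sound    
Roof: pressure  
Lobby: light    
Lobby: temp     
Basement: motion
Basement: light 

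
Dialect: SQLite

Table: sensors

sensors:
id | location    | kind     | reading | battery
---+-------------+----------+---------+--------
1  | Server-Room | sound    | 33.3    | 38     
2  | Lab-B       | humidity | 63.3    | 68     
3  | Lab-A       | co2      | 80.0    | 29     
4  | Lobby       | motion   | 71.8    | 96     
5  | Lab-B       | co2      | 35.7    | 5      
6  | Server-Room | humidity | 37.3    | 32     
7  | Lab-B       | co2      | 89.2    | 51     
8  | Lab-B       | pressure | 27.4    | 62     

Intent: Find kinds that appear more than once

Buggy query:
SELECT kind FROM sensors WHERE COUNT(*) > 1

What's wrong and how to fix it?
Bug: COUNT(*) is an aggregate and cannot be used in WHERE

Fix: Group first, then use HAVING for the count condition

Corrected query:
SELECT kind FROM sensors GROUP BY kind HAVING COUNT(*) > 1

Result:
kind    
--------
co2     
humidity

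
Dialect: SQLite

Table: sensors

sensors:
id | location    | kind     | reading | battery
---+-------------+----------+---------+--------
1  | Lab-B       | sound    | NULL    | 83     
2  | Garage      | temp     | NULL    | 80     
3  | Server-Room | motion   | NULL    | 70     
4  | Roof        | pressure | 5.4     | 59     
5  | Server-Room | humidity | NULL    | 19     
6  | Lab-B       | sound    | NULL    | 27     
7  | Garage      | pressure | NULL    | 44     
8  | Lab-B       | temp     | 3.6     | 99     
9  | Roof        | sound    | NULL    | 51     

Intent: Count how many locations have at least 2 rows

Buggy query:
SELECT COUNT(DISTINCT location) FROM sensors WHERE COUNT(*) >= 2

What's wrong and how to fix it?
Bug: WHERE filters individual rows, not groups, so a group-level COUNT is invalid there

Fix: Group first with HAVING COUNT(*) >= 2, then COUNT the resulting groups

Corrected query:
SELECT COUNT(*) FROM (SELECT location FROM sensors GROUP BY location HAVING COUNT(*) >= 2)

Result:
COUNT(*)
--------
4       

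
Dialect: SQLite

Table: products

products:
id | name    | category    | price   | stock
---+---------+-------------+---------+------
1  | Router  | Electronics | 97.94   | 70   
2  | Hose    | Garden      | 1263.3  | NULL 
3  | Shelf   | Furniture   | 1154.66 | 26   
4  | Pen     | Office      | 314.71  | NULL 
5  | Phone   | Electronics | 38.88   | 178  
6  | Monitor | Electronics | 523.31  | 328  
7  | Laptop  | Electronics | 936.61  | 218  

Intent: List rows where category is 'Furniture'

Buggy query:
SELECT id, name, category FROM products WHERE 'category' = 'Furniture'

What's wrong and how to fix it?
Bug: 'category' in single quotes is a string literal, not the column; the comparison is literal-vs-literal and never true

Fix: Reference the column as category without single quotes

Corrected query:
SELECT id, name, category FROM products WHERE category = 'Furniture'

Result:
id | name  | category 
---+-------+----------
3  | Shelf | Furniture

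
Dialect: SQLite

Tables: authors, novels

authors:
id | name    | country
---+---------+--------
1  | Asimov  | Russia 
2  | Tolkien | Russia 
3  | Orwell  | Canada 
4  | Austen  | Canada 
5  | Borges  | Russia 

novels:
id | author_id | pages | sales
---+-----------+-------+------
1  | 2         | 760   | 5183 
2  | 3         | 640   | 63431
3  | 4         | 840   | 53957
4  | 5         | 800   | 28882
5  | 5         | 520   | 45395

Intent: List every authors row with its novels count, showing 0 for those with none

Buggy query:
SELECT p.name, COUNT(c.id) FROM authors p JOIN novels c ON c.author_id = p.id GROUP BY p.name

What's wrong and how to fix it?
Bug: An inner join excludes parents with zero children

Fix: Use LEFT JOIN so parents without children still appear (COUNT(c.id) gives 0)

Corrected query:
SELECT p.name, COUNT(c.id) FROM authors p LEFT JOIN novels c ON c.author_id = p.id GROUP BY p.name

Result:
name    | COUNT(c.id)
--------+------------
Asimov  | 0          
Austen  | 1          
Borges  | 2          
Orwell  | 1          
Tolkien | 1          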